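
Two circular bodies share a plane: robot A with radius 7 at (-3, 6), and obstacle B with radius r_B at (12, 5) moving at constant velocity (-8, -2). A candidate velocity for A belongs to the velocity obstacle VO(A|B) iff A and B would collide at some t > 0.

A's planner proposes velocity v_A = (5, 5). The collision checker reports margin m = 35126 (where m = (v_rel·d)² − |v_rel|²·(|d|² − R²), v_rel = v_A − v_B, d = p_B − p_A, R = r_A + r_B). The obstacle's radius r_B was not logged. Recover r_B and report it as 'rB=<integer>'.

m = 35126
d = (15, -1);  v_rel = (13, 7),  |v_rel|² = 218
v_rel×d = (13)·(-1) − (7)·(15) = -118
since m = R²·218 − (-118)²:  R² = (13924 + 35126) / 218 = 225
R = √225 = 15  ⇒  r_B = 15 − 7 = 8

rB=8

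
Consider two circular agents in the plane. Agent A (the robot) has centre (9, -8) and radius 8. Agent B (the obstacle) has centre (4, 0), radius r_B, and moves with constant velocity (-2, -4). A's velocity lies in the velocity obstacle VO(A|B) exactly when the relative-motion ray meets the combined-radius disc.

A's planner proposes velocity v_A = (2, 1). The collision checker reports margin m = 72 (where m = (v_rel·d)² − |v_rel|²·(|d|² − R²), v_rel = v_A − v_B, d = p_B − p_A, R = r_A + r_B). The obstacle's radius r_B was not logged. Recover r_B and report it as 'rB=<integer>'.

m = 72
d = (-5, 8);  v_rel = (4, 5),  |v_rel|² = 41
v_rel×d = (4)·(8) − (5)·(-5) = 57
since m = R²·41 − 57²:  R² = (3249 + 72) / 41 = 81
R = √81 = 9  ⇒  r_B = 9 − 8 = 1

rB=1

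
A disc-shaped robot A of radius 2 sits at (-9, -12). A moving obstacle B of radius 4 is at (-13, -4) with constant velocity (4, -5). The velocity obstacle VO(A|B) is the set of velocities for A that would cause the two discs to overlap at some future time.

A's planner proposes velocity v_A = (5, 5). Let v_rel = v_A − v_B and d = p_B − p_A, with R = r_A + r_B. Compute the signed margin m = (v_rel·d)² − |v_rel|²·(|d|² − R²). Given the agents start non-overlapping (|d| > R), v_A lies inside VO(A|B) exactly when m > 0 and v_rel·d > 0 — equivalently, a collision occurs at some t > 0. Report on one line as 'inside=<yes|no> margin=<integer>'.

d = (-4, 8),  |d|² = 80;  R = 2+4 = 6,  c = 80−6² = 44
v_rel = (1, 10),  |v_rel|² = 101;  v_rel·d = (1)·(-4) + (10)·(8) = 76
101·t² − 152·t + 44 = 0  ⇒  m = 76² − 101·44 = 1332
m = 1332 > 0,  v_rel·d = 76 > 0  ⇒  inside

inside=yes margin=1332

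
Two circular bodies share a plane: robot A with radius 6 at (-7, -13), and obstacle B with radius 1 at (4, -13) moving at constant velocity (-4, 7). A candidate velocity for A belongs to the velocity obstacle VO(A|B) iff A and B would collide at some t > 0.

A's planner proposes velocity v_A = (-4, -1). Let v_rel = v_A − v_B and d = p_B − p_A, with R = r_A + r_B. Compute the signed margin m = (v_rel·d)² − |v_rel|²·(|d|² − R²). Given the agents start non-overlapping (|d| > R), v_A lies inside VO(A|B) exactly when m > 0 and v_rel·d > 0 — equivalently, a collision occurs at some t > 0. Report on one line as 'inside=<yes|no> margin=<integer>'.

d = (11, 0),  |d|² = 121;  R = 6+1 = 7,  c = 121−7² = 72
v_rel = (0, -8),  |v_rel|² = 64;  v_rel·d = (0)·(11) + (-8)·(0) = 0
64·t² − 0·t + 72 = 0  ⇒  m = 0² − 64·72 = -4608
m = -4608 < 0,  v_rel·d = 0 = 0  ⇒  outside

inside=no margin=-4608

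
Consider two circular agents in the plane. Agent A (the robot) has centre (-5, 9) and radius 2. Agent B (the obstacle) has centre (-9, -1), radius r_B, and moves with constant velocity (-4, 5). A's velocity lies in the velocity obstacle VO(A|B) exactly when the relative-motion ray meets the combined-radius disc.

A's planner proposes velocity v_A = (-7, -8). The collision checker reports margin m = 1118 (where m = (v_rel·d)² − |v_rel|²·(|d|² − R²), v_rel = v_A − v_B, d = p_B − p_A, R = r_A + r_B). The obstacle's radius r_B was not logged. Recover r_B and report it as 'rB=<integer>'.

m = 1118
d = (-4, -10);  v_rel = (-3, -13),  |v_rel|² = 178
v_rel×d = (-3)·(-10) − (-13)·(-4) = -22
since m = R²·178 − (-22)²:  R² = (484 + 1118) / 178 = 9
R = √9 = 3  ⇒  r_B = 3 − 2 = 1

rB=1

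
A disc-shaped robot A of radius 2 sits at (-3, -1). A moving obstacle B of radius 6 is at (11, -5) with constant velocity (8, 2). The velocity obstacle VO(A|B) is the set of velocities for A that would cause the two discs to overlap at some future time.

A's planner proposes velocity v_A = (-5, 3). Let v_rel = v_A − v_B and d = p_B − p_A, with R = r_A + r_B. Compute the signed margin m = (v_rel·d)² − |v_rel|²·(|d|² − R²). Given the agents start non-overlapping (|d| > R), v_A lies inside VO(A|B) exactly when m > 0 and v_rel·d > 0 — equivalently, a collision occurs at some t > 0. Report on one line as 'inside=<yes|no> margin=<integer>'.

d = (14, -4),  |d|² = 212;  R = 2+6 = 8,  c = 212−8² = 148
v_rel = (-13, 1),  |v_rel|² = 170;  v_rel·d = (-13)·(14) + (1)·(-4) = -186
170·t² + 372·t + 148 = 0  ⇒  m = (-186)² − 170·148 = 9436
m = 9436 > 0,  v_rel·d = -186 < 0  ⇒  outside

inside=no margin=9436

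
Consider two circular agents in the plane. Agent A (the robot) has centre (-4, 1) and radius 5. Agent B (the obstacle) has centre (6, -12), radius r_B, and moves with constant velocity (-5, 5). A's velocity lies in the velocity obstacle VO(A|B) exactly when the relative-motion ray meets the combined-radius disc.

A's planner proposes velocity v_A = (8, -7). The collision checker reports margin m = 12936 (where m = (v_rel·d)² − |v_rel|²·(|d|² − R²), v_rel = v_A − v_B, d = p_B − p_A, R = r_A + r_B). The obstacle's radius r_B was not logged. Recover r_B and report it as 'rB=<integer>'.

m = 12936
d = (10, -13);  v_rel = (13, -12),  |v_rel|² = 313
v_rel×d = (13)·(-13) − (-12)·(10) = -49
since m = R²·313 − (-49)²:  R² = (2401 + 12936) / 313 = 49
R = √49 = 7  ⇒  r_B = 7 − 5 = 2

rB=2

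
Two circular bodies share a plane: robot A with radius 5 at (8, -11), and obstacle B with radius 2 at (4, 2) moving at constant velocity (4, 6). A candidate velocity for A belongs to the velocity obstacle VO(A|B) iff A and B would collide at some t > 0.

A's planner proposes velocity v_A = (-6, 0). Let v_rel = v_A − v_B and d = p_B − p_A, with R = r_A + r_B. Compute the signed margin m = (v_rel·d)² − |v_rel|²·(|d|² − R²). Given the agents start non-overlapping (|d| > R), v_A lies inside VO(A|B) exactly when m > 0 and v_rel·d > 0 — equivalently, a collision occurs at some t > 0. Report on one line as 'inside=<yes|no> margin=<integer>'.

d = (-4, 13),  |d|² = 185;  R = 5+2 = 7,  c = 185−7² = 136
v_rel = (-10, -6),  |v_rel|² = 136;  v_rel·d = (-10)·(-4) + (-6)·(13) = -38
136·t² + 76·t + 136 = 0  ⇒  m = (-38)² − 136·136 = -17052
m = -17052 < 0,  v_rel·d = -38 < 0  ⇒  outside

inside=no margin=-17052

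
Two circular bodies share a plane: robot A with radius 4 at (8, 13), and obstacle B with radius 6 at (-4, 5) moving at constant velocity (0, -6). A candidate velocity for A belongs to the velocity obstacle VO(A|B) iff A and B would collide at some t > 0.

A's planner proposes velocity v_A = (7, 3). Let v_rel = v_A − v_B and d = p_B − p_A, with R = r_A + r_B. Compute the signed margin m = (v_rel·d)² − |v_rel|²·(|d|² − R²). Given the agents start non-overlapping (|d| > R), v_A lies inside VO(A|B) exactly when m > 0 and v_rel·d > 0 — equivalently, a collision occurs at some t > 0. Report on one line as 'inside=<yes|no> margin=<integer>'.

d = (-12, -8),  |d|² = 208;  R = 4+6 = 10,  c = 208−10² = 108
v_rel = (7, 9),  |v_rel|² = 130;  v_rel·d = (7)·(-12) + (9)·(-8) = -156
130·t² + 312·t + 108 = 0  ⇒  m = (-156)² − 130·108 = 10296
m = 10296 > 0,  v_rel·d = -156 < 0  ⇒  outside

inside=no margin=10296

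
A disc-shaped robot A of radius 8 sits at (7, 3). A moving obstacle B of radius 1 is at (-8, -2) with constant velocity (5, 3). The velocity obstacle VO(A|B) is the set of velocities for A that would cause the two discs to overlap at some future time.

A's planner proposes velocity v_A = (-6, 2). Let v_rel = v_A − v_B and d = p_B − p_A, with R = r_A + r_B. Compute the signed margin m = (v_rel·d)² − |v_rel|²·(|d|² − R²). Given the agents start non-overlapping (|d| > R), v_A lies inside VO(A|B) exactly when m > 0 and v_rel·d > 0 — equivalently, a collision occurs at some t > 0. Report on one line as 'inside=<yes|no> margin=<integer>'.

d = (-15, -5),  |d|² = 250;  R = 8+1 = 9,  c = 250−9² = 169
v_rel = (-11, -1),  |v_rel|² = 122;  v_rel·d = (-11)·(-15) + (-1)·(-5) = 170
122·t² − 340·t + 169 = 0  ⇒  m = 170² − 122·169 = 8282
m = 8282 > 0,  v_rel·d = 170 > 0  ⇒  inside

inside=yes margin=8282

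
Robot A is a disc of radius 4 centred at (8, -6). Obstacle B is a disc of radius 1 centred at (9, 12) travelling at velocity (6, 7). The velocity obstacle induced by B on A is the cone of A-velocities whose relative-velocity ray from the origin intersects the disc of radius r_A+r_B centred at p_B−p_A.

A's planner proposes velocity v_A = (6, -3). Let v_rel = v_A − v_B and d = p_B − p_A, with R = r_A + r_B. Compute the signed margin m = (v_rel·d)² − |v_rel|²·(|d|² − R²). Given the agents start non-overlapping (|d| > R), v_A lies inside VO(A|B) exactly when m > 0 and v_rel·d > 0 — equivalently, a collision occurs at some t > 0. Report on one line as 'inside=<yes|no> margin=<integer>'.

d = (1, 18),  |d|² = 325;  R = 4+1 = 5,  c = 325−5² = 300
v_rel = (0, -10),  |v_rel|² = 100;  v_rel·d = (0)·(1) + (-10)·(18) = -180
100·t² + 360·t + 300 = 0  ⇒  m = (-180)² − 100·300 = 2400
m = 2400 > 0,  v_rel·d = -180 < 0  ⇒  outside

inside=no margin=2400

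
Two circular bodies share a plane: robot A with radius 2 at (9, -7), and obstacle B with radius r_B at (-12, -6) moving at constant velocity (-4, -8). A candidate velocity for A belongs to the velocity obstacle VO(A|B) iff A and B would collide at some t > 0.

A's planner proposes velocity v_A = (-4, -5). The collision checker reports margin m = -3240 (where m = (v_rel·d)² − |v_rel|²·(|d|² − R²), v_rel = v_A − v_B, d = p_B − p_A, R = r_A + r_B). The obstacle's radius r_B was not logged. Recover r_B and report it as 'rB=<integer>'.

m = -3240
d = (-21, 1);  v_rel = (0, 3),  |v_rel|² = 9
v_rel×d = (0)·(1) − (3)·(-21) = 63
since m = R²·9 − 63²:  R² = (3969 + -3240) / 9 = 81
R = √81 = 9  ⇒  r_B = 9 − 2 = 7

rB=7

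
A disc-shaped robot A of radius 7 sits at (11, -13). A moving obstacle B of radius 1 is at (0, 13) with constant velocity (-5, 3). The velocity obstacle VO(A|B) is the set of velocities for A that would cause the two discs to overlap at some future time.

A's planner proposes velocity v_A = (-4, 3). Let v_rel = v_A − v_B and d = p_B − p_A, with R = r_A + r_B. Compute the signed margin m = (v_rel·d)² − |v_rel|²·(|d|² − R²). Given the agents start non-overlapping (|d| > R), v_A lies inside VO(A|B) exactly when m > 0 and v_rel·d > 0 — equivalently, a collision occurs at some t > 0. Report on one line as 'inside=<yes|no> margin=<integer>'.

d = (-11, 26),  |d|² = 797;  R = 7+1 = 8,  c = 797−8² = 733
v_rel = (1, 0),  |v_rel|² = 1;  v_rel·d = (1)·(-11) + (0)·(26) = -11
1·t² + 22·t + 733 = 0  ⇒  m = (-11)² − 1·733 = -612
m = -612 < 0,  v_rel·d = -11 < 0  ⇒  outside

inside=no margin=-612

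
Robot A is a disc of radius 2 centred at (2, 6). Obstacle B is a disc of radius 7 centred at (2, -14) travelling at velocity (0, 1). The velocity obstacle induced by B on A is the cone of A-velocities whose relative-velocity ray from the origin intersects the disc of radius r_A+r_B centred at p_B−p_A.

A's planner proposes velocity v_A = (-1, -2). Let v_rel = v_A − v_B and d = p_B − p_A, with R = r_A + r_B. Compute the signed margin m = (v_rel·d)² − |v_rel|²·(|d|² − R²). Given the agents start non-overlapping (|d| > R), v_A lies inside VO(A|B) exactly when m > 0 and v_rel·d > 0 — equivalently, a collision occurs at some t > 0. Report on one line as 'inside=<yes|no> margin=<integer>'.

d = (0, -20),  |d|² = 400;  R = 2+7 = 9,  c = 400−9² = 319
v_rel = (-1, -3),  |v_rel|² = 10;  v_rel·d = (-1)·(0) + (-3)·(-20) = 60
10·t² − 120·t + 319 = 0  ⇒  m = 60² − 10·319 = 410
m = 410 > 0,  v_rel·d = 60 > 0  ⇒  inside

inside=yes margin=410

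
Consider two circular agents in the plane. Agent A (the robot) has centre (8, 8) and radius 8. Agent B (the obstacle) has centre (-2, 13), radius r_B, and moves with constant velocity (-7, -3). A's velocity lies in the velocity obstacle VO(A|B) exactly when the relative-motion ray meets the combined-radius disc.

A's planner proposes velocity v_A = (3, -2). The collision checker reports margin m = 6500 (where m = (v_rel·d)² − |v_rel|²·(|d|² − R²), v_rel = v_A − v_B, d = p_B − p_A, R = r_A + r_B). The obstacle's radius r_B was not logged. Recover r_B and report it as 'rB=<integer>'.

m = 6500
d = (-10, 5);  v_rel = (10, 1),  |v_rel|² = 101
v_rel×d = (10)·(5) − (1)·(-10) = 60
since m = R²·101 − 60²:  R² = (3600 + 6500) / 101 = 100
R = √100 = 10  ⇒  r_B = 10 − 8 = 2

rB=2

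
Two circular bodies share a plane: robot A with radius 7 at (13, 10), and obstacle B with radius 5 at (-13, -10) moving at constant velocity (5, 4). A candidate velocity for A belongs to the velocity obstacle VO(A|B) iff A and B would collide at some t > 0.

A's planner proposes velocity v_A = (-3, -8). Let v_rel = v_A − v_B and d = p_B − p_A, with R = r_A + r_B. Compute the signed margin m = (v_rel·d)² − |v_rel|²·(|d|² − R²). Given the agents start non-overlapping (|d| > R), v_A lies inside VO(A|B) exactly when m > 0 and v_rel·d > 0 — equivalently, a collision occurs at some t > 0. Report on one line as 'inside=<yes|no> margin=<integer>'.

d = (-26, -20),  |d|² = 1076;  R = 7+5 = 12,  c = 1076−12² = 932
v_rel = (-8, -12),  |v_rel|² = 208;  v_rel·d = (-8)·(-26) + (-12)·(-20) = 448
208·t² − 896·t + 932 = 0  ⇒  m = 448² − 208·932 = 6848
m = 6848 > 0,  v_rel·d = 448 > 0  ⇒  inside

inside=yes margin=6848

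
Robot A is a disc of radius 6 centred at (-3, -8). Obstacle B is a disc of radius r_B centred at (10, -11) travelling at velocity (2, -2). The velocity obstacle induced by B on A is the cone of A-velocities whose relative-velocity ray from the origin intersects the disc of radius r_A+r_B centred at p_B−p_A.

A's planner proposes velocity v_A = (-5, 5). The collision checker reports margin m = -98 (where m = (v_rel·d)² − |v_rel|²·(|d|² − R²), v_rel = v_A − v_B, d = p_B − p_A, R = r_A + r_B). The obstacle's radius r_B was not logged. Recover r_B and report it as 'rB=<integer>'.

m = -98
d = (13, -3);  v_rel = (-7, 7),  |v_rel|² = 98
v_rel×d = (-7)·(-3) − (7)·(13) = -70
since m = R²·98 − (-70)²:  R² = (4900 + -98) / 98 = 49
R = √49 = 7  ⇒  r_B = 7 − 6 = 1

rB=1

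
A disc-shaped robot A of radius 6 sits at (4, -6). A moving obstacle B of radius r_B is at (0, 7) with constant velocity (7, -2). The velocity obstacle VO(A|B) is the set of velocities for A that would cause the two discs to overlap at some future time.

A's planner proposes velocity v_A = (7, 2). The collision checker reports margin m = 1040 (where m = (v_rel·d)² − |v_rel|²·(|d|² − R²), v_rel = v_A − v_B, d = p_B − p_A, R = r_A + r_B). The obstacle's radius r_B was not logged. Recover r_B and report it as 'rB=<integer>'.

m = 1040
d = (-4, 13);  v_rel = (0, 4),  |v_rel|² = 16
v_rel×d = (0)·(13) − (4)·(-4) = 16
since m = R²·16 − 16²:  R² = (256 + 1040) / 16 = 81
R = √81 = 9  ⇒  r_B = 9 − 6 = 3

rB=3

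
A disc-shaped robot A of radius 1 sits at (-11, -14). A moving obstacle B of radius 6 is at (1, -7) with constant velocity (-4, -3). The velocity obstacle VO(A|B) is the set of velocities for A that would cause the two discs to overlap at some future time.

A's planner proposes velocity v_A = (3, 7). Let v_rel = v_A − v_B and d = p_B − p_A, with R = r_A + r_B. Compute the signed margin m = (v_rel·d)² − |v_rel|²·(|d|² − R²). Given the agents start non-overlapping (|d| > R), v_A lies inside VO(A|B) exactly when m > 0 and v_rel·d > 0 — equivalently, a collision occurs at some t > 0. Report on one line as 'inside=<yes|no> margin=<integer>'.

d = (12, 7),  |d|² = 193;  R = 1+6 = 7,  c = 193−7² = 144
v_rel = (7, 10),  |v_rel|² = 149;  v_rel·d = (7)·(12) + (10)·(7) = 154
149·t² − 308·t + 144 = 0  ⇒  m = 154² − 149·144 = 2260
m = 2260 > 0,  v_rel·d = 154 > 0  ⇒  inside

inside=yes margin=2260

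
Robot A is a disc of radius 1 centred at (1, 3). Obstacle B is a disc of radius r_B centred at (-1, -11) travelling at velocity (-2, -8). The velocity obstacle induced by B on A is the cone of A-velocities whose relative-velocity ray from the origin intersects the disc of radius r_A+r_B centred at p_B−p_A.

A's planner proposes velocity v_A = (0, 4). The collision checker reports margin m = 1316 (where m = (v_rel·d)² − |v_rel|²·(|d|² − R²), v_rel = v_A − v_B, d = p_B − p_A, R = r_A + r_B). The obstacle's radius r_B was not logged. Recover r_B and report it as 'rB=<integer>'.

m = 1316
d = (-2, -14);  v_rel = (2, 12),  |v_rel|² = 148
v_rel×d = (2)·(-14) − (12)·(-2) = -4
since m = R²·148 − (-4)²:  R² = (16 + 1316) / 148 = 9
R = √9 = 3  ⇒  r_B = 3 − 1 = 2

rB=2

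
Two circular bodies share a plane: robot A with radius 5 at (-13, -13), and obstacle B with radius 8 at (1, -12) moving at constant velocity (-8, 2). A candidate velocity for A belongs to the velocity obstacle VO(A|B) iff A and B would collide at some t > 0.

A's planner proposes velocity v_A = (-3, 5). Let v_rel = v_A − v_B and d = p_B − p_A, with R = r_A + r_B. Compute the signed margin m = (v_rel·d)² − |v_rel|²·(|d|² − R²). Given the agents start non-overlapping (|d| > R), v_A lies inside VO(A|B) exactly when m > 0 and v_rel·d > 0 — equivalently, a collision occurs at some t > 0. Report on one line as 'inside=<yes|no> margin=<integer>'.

d = (14, 1),  |d|² = 197;  R = 5+8 = 13,  c = 197−13² = 28
v_rel = (5, 3),  |v_rel|² = 34;  v_rel·d = (5)·(14) + (3)·(1) = 73
34·t² − 146·t + 28 = 0  ⇒  m = 73² − 34·28 = 4377
m = 4377 > 0,  v_rel·d = 73 > 0  ⇒  inside

inside=yes margin=4377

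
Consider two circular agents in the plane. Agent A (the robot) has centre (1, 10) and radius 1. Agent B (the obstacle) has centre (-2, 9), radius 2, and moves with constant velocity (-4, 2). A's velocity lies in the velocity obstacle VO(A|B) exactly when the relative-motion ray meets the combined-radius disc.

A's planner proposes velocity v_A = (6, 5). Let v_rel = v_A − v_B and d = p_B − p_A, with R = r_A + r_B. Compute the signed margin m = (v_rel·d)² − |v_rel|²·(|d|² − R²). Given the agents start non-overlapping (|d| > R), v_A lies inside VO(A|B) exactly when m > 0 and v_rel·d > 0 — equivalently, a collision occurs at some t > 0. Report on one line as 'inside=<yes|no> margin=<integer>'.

d = (-3, -1),  |d|² = 10;  R = 1+2 = 3,  c = 10−3² = 1
v_rel = (10, 3),  |v_rel|² = 109;  v_rel·d = (10)·(-3) + (3)·(-1) = -33
109·t² + 66·t + 1 = 0  ⇒  m = (-33)² − 109·1 = 980
m = 980 > 0,  v_rel·d = -33 < 0  ⇒  outside

inside=no margin=980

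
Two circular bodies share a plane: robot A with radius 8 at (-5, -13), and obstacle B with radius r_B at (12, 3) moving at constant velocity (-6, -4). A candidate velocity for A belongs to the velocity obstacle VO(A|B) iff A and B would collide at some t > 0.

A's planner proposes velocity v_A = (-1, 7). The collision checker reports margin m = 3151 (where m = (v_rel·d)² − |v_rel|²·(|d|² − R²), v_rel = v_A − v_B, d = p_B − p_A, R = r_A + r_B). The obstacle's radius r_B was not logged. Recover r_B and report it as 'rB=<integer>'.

m = 3151
d = (17, 16);  v_rel = (5, 11),  |v_rel|² = 146
v_rel×d = (5)·(16) − (11)·(17) = -107
since m = R²·146 − (-107)²:  R² = (11449 + 3151) / 146 = 100
R = √100 = 10  ⇒  r_B = 10 − 8 = 2

rB=2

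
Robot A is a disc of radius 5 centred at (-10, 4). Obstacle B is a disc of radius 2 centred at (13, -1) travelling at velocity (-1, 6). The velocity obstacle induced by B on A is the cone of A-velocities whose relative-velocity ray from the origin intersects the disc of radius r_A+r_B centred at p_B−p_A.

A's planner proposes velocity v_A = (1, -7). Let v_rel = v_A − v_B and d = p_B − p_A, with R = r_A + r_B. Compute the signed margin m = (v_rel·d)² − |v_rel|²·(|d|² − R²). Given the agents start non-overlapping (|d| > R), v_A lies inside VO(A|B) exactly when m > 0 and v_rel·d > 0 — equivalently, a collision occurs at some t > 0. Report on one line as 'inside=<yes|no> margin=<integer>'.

d = (23, -5),  |d|² = 554;  R = 5+2 = 7,  c = 554−7² = 505
v_rel = (2, -13),  |v_rel|² = 173;  v_rel·d = (2)·(23) + (-13)·(-5) = 111
173·t² − 222·t + 505 = 0  ⇒  m = 111² − 173·505 = -75044
m = -75044 < 0,  v_rel·d = 111 > 0  ⇒  outside

inside=no margin=-75044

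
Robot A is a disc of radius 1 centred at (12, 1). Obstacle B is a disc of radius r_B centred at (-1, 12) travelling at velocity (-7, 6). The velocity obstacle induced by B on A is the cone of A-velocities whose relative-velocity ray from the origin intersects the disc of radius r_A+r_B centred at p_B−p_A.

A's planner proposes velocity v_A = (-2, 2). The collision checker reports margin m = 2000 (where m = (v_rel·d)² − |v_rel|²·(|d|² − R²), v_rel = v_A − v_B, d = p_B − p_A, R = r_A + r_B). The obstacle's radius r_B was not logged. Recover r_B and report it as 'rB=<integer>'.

m = 2000
d = (-13, 11);  v_rel = (5, -4),  |v_rel|² = 41
v_rel×d = (5)·(11) − (-4)·(-13) = 3
since m = R²·41 − 3²:  R² = (9 + 2000) / 41 = 49
R = √49 = 7  ⇒  r_B = 7 − 1 = 6

rB=6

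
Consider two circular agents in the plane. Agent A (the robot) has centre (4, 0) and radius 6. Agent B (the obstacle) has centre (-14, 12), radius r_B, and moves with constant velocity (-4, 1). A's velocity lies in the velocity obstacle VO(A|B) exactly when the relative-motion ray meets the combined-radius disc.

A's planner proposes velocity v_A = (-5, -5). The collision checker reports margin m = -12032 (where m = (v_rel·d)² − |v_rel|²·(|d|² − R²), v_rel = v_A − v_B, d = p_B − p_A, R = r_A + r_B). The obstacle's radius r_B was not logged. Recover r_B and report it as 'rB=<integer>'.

m = -12032
d = (-18, 12);  v_rel = (-1, -6),  |v_rel|² = 37
v_rel×d = (-1)·(12) − (-6)·(-18) = -120
since m = R²·37 − (-120)²:  R² = (14400 + -12032) / 37 = 64
R = √64 = 8  ⇒  r_B = 8 − 6 = 2

rB=2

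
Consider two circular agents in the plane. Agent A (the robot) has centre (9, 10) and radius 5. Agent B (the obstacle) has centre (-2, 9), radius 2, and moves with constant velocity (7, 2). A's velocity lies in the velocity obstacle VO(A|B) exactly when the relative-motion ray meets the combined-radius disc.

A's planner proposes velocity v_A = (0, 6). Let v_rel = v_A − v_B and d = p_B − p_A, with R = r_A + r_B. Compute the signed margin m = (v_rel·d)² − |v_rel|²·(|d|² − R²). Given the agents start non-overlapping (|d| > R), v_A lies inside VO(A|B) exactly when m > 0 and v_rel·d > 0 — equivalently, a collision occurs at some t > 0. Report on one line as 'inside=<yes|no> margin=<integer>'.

d = (-11, -1),  |d|² = 122;  R = 5+2 = 7,  c = 122−7² = 73
v_rel = (-7, 4),  |v_rel|² = 65;  v_rel·d = (-7)·(-11) + (4)·(-1) = 73
65·t² − 146·t + 73 = 0  ⇒  m = 73² − 65·73 = 584
m = 584 > 0,  v_rel·d = 73 > 0  ⇒  inside

inside=yes margin=584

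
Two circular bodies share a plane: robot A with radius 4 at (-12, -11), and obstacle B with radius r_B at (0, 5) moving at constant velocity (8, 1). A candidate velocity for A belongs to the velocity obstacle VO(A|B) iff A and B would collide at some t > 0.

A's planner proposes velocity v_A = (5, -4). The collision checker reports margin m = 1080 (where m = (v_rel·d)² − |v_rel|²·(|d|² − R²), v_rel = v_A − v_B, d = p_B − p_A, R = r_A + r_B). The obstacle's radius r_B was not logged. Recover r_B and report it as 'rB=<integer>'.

m = 1080
d = (12, 16);  v_rel = (-3, -5),  |v_rel|² = 34
v_rel×d = (-3)·(16) − (-5)·(12) = 12
since m = R²·34 − 12²:  R² = (144 + 1080) / 34 = 36
R = √36 = 6  ⇒  r_B = 6 − 4 = 2

rB=2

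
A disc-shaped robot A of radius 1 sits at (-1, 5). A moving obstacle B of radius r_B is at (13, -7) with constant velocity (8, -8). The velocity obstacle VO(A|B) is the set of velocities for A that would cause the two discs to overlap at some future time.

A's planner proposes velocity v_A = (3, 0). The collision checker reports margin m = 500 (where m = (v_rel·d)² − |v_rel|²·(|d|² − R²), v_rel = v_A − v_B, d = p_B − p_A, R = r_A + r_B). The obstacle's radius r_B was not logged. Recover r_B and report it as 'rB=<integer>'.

m = 500
d = (14, -12);  v_rel = (-5, 8),  |v_rel|² = 89
v_rel×d = (-5)·(-12) − (8)·(14) = -52
since m = R²·89 − (-52)²:  R² = (2704 + 500) / 89 = 36
R = √36 = 6  ⇒  r_B = 6 − 1 = 5

rB=5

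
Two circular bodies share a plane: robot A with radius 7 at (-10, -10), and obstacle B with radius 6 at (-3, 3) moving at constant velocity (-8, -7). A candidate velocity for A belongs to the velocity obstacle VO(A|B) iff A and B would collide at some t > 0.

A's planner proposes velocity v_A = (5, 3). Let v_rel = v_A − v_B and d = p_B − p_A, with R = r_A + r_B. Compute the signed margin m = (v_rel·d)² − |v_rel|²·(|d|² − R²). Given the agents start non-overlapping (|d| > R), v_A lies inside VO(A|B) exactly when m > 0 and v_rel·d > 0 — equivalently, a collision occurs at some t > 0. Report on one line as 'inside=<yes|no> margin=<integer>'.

d = (7, 13),  |d|² = 218;  R = 7+6 = 13,  c = 218−13² = 49
v_rel = (13, 10),  |v_rel|² = 269;  v_rel·d = (13)·(7) + (10)·(13) = 221
269·t² − 442·t + 49 = 0  ⇒  m = 221² − 269·49 = 35660
m = 35660 > 0,  v_rel·d = 221 > 0  ⇒  inside

inside=yes margin=35660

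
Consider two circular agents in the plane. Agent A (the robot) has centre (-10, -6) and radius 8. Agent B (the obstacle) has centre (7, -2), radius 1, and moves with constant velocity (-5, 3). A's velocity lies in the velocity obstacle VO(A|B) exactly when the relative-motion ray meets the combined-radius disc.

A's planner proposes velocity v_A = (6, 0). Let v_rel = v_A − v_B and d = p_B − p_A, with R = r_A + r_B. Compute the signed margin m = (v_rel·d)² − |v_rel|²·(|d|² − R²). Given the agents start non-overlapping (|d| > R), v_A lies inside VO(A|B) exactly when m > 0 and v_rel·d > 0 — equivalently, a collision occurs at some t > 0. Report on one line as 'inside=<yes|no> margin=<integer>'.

d = (17, 4),  |d|² = 305;  R = 8+1 = 9,  c = 305−9² = 224
v_rel = (11, -3),  |v_rel|² = 130;  v_rel·d = (11)·(17) + (-3)·(4) = 175
130·t² − 350·t + 224 = 0  ⇒  m = 175² − 130·224 = 1505
m = 1505 > 0,  v_rel·d = 175 > 0  ⇒  inside

inside=yes margin=1505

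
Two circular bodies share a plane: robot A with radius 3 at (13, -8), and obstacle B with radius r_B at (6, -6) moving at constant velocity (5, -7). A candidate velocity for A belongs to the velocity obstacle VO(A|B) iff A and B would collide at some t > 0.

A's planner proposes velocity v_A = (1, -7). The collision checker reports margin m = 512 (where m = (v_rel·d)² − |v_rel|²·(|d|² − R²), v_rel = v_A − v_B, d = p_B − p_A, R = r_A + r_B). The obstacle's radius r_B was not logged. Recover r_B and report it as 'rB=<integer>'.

m = 512
d = (-7, 2);  v_rel = (-4, 0),  |v_rel|² = 16
v_rel×d = (-4)·(2) − (0)·(-7) = -8
since m = R²·16 − (-8)²:  R² = (64 + 512) / 16 = 36
R = √36 = 6  ⇒  r_B = 6 − 3 = 3

rB=3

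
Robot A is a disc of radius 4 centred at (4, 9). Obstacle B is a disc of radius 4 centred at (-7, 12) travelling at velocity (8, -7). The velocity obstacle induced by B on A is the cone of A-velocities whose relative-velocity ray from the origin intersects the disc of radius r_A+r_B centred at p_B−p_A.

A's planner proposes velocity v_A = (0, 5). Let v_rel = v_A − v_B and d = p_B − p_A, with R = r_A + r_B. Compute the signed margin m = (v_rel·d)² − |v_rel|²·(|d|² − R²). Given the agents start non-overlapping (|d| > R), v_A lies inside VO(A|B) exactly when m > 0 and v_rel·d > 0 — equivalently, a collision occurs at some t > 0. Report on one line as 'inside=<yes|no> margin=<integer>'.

d = (-11, 3),  |d|² = 130;  R = 4+4 = 8,  c = 130−8² = 66
v_rel = (-8, 12),  |v_rel|² = 208;  v_rel·d = (-8)·(-11) + (12)·(3) = 124
208·t² − 248·t + 66 = 0  ⇒  m = 124² − 208·66 = 1648
m = 1648 > 0,  v_rel·d = 124 > 0  ⇒  inside

inside=yes margin=1648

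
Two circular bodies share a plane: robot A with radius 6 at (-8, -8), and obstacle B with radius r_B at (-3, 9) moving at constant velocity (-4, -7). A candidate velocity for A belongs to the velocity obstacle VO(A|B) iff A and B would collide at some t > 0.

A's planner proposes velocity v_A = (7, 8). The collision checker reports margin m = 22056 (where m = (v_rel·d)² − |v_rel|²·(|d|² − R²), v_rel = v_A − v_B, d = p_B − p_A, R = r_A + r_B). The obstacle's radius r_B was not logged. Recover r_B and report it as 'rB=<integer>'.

m = 22056
d = (5, 17);  v_rel = (11, 15),  |v_rel|² = 346
v_rel×d = (11)·(17) − (15)·(5) = 112
since m = R²·346 − 112²:  R² = (12544 + 22056) / 346 = 100
R = √100 = 10  ⇒  r_B = 10 − 6 = 4

rB=4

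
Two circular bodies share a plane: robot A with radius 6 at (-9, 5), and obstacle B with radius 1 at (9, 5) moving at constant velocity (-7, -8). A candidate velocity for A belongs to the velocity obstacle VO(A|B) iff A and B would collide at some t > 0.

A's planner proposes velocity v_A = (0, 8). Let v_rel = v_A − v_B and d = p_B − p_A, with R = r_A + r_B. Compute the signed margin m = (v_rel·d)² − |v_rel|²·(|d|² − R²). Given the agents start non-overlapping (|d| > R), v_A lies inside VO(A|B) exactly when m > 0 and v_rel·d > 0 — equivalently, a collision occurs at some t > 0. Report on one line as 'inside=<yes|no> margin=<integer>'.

d = (18, 0),  |d|² = 324;  R = 6+1 = 7,  c = 324−7² = 275
v_rel = (7, 16),  |v_rel|² = 305;  v_rel·d = (7)·(18) + (16)·(0) = 126
305·t² − 252·t + 275 = 0  ⇒  m = 126² − 305·275 = -67999
m = -67999 < 0,  v_rel·d = 126 > 0  ⇒  outside

inside=no margin=-67999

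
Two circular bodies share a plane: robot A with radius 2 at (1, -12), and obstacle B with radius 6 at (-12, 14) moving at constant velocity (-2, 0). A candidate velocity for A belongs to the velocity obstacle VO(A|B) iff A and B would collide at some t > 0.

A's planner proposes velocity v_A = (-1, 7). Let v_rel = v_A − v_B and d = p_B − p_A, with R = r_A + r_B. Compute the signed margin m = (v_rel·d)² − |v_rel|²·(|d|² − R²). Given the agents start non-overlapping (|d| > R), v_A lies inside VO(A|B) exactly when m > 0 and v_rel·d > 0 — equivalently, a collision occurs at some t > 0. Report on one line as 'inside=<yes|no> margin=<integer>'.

d = (-13, 26),  |d|² = 845;  R = 2+6 = 8,  c = 845−8² = 781
v_rel = (1, 7),  |v_rel|² = 50;  v_rel·d = (1)·(-13) + (7)·(26) = 169
50·t² − 338·t + 781 = 0  ⇒  m = 169² − 50·781 = -10489
m = -10489 < 0,  v_rel·d = 169 > 0  ⇒  outside

inside=no margin=-10489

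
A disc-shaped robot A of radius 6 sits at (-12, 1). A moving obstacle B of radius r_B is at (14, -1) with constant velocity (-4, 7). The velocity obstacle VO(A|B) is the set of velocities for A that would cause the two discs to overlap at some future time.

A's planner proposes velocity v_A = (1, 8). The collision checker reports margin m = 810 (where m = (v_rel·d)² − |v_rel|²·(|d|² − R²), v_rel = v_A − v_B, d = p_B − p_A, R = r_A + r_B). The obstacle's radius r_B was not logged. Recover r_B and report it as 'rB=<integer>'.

m = 810
d = (26, -2);  v_rel = (5, 1),  |v_rel|² = 26
v_rel×d = (5)·(-2) − (1)·(26) = -36
since m = R²·26 − (-36)²:  R² = (1296 + 810) / 26 = 81
R = √81 = 9  ⇒  r_B = 9 − 6 = 3

rB=3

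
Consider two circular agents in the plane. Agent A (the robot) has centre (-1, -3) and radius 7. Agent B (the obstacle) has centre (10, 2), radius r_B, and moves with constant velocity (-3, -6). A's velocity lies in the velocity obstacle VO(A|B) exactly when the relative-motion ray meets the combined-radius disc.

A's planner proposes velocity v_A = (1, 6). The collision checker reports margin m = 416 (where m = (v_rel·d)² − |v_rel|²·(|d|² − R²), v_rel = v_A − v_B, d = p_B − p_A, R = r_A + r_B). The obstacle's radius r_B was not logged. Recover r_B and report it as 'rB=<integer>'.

m = 416
d = (11, 5);  v_rel = (4, 12),  |v_rel|² = 160
v_rel×d = (4)·(5) − (12)·(11) = -112
since m = R²·160 − (-112)²:  R² = (12544 + 416) / 160 = 81
R = √81 = 9  ⇒  r_B = 9 − 7 = 2

rB=2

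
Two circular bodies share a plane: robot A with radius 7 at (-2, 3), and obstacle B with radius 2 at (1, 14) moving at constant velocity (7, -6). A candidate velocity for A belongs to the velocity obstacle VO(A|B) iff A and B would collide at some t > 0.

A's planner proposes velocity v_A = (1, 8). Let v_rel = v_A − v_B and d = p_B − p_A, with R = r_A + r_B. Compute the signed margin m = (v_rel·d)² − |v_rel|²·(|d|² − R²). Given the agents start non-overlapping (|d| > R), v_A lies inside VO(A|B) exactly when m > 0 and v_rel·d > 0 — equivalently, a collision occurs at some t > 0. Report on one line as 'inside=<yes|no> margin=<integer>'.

d = (3, 11),  |d|² = 130;  R = 7+2 = 9,  c = 130−9² = 49
v_rel = (-6, 14),  |v_rel|² = 232;  v_rel·d = (-6)·(3) + (14)·(11) = 136
232·t² − 272·t + 49 = 0  ⇒  m = 136² − 232·49 = 7128
m = 7128 > 0,  v_rel·d = 136 > 0  ⇒  inside

inside=yes margin=7128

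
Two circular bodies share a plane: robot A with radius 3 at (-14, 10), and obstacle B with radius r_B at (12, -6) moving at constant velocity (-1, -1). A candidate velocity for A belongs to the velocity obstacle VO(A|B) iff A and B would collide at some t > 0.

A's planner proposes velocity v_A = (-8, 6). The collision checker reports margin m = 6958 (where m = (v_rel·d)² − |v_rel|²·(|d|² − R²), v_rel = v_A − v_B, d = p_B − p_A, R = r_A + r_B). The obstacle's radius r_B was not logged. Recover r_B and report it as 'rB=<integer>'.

m = 6958
d = (26, -16);  v_rel = (-7, 7),  |v_rel|² = 98
v_rel×d = (-7)·(-16) − (7)·(26) = -70
since m = R²·98 − (-70)²:  R² = (4900 + 6958) / 98 = 121
R = √121 = 11  ⇒  r_B = 11 − 3 = 8

rB=8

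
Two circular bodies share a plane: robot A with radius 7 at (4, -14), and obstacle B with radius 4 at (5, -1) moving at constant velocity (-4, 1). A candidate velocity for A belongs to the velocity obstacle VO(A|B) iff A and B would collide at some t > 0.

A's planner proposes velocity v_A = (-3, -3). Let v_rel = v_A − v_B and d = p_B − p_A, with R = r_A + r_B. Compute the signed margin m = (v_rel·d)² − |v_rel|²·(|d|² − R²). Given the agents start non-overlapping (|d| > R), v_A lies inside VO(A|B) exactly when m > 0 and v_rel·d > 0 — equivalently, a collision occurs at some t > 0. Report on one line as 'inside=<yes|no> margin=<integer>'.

d = (1, 13),  |d|² = 170;  R = 7+4 = 11,  c = 170−11² = 49
v_rel = (1, -4),  |v_rel|² = 17;  v_rel·d = (1)·(1) + (-4)·(13) = -51
17·t² + 102·t + 49 = 0  ⇒  m = (-51)² − 17·49 = 1768
m = 1768 > 0,  v_rel·d = -51 < 0  ⇒  outside

inside=no margin=1768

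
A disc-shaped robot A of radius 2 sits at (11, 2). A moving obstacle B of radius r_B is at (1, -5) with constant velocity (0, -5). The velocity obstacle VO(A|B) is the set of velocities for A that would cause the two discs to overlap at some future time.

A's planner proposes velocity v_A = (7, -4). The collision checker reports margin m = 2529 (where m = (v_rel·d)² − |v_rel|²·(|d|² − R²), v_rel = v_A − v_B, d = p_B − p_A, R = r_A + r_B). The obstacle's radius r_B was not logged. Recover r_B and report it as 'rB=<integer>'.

m = 2529
d = (-10, -7);  v_rel = (7, 1),  |v_rel|² = 50
v_rel×d = (7)·(-7) − (1)·(-10) = -39
since m = R²·50 − (-39)²:  R² = (1521 + 2529) / 50 = 81
R = √81 = 9  ⇒  r_B = 9 − 2 = 7

rB=7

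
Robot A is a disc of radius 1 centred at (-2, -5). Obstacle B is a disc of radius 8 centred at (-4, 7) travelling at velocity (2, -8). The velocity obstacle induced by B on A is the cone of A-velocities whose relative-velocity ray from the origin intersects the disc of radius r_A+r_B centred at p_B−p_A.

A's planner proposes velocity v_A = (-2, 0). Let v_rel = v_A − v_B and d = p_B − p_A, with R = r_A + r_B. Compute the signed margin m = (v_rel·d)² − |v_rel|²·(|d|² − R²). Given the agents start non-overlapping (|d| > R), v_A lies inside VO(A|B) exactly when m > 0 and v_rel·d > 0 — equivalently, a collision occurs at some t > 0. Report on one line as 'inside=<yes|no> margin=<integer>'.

d = (-2, 12),  |d|² = 148;  R = 1+8 = 9,  c = 148−9² = 67
v_rel = (-4, 8),  |v_rel|² = 80;  v_rel·d = (-4)·(-2) + (8)·(12) = 104
80·t² − 208·t + 67 = 0  ⇒  m = 104² − 80·67 = 5456
m = 5456 > 0,  v_rel·d = 104 > 0  ⇒  inside

inside=yes margin=5456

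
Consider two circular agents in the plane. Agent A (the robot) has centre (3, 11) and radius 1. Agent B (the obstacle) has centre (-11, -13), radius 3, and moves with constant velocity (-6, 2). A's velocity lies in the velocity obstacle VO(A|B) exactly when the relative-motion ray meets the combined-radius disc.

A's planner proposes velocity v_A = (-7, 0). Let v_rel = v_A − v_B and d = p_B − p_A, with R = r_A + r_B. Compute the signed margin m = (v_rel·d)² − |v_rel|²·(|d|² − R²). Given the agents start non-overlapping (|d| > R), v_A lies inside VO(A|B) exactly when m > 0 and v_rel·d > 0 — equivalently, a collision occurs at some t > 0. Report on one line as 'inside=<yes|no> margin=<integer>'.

d = (-14, -24),  |d|² = 772;  R = 1+3 = 4,  c = 772−4² = 756
v_rel = (-1, -2),  |v_rel|² = 5;  v_rel·d = (-1)·(-14) + (-2)·(-24) = 62
5·t² − 124·t + 756 = 0  ⇒  m = 62² − 5·756 = 64
m = 64 > 0,  v_rel·d = 62 > 0  ⇒  inside

inside=yes margin=64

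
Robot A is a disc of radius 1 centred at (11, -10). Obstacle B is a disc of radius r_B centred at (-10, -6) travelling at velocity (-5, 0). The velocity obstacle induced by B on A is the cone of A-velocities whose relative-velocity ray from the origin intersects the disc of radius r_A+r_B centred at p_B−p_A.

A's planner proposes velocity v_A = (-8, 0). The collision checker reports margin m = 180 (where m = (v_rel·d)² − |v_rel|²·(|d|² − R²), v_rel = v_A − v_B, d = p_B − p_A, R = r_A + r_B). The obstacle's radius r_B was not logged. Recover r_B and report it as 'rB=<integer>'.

m = 180
d = (-21, 4);  v_rel = (-3, 0),  |v_rel|² = 9
v_rel×d = (-3)·(4) − (0)·(-21) = -12
since m = R²·9 − (-12)²:  R² = (144 + 180) / 9 = 36
R = √36 = 6  ⇒  r_B = 6 − 1 = 5

rB=5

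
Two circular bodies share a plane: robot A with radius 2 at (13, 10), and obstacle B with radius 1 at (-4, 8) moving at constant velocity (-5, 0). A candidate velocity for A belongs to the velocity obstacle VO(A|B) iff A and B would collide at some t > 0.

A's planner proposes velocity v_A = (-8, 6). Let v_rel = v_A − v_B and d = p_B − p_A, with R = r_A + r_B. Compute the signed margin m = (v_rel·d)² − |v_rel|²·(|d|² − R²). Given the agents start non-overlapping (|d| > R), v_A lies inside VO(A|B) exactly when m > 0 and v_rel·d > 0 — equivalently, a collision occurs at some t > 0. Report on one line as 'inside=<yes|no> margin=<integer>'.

d = (-17, -2),  |d|² = 293;  R = 2+1 = 3,  c = 293−3² = 284
v_rel = (-3, 6),  |v_rel|² = 45;  v_rel·d = (-3)·(-17) + (6)·(-2) = 39
45·t² − 78·t + 284 = 0  ⇒  m = 39² − 45·284 = -11259
m = -11259 < 0,  v_rel·d = 39 > 0  ⇒  outside

inside=no margin=-11259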